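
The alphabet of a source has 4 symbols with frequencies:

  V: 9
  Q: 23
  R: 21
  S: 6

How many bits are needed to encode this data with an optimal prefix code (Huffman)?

Build the Huffman tree bottom-up:
S(6) + V(9) → 15
15 + R(21) → 36
Q(23) + 36 → 59
Total encoded bits = sum of merged weights = 15 + 36 + 59 = 110.

110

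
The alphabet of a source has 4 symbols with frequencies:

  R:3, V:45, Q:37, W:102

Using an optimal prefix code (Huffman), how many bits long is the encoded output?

312

Build the Huffman tree bottom-up:
combine R(3), Q(37) → 40
combine 40, V(45) → 85
combine 85, W(102) → 187
The encoded length is the sum of every internal node's weight: 40 + 85 + 187 = 312 bits.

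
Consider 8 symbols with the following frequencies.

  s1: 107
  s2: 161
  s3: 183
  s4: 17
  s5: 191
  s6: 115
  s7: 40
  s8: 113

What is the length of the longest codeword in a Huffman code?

Merge the two lowest-weight nodes at each step:
combine s4(17), s7(40) → 57
combine 57, s1(107) → 164
combine s8(113), s6(115) → 228
combine s2(161), 164 → 325
combine s3(183), s5(191) → 374
combine 228, 325 → 553
combine 374, 553 → 927
The rarest symbols sit at the bottom; the longest codeword is 5 bits.

5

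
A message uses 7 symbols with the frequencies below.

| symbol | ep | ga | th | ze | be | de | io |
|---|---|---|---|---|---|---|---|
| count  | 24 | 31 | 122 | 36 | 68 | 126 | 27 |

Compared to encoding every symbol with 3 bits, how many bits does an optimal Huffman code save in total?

Fixed-length: 3 bits × 434 symbols = 1302 bits.
Huffman merges:
merge ep(24) and io(27): 51
merge ga(31) and ze(36): 67
merge 51 and 67: 118
merge be(68) and 118: 186
merge th(122) and de(126): 248
merge 186 and 248: 434
Huffman total = 51 + 67 + 118 + 186 + 248 + 434 = 1104 bits.
Saving = 1302 − 1104 = 198 bits.

198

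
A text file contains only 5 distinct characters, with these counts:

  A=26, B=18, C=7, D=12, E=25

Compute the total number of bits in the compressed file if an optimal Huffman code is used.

195

Build the Huffman tree bottom-up:
merge C(7) and D(12): 19
merge B(18) and 19: 37
merge E(25) and A(26): 51
merge 37 and 51: 88
Each symbol's bit-cost is frequency × depth; summing gives 195 bits (equivalently 19 + 37 + 51 + 88).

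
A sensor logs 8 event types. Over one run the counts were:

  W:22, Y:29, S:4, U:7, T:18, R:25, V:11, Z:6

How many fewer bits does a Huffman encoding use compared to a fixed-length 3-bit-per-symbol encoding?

Fixed-length: 3 bits × 122 symbols = 366 bits.
Huffman merges:
S(4) + Z(6) → 10
U(7) + 10 → 17
V(11) + 17 → 28
T(18) + W(22) → 40
R(25) + 28 → 53
Y(29) + 40 → 69
53 + 69 → 122
Huffman total = 10 + 17 + 28 + 40 + 53 + 69 + 122 = 339 bits.
Saving = 366 − 339 = 27 bits.

27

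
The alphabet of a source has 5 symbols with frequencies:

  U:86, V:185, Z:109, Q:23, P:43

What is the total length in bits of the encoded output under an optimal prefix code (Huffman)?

925

Greedily combine the two least-frequent nodes:
merge Q(23) and P(43): 66
merge 66 and U(86): 152
merge Z(109) and 152: 261
merge V(185) and 261: 446
The encoded length is the sum of every internal node's weight: 66 + 152 + 261 + 446 = 925 bits.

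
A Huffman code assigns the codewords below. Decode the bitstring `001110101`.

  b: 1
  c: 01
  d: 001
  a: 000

dbbcc

Read left to right; each codeword is recognised as soon as it completes (prefix code):
  001→d | 1→b | 1→b | 01→c | 01→c
Decoded message: dbbcc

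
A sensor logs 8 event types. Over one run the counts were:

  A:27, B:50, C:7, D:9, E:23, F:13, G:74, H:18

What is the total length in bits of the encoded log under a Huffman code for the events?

Merge the two smallest weights repeatedly:
combine C(7), D(9) → 16
combine F(13), 16 → 29
combine H(18), E(23) → 41
combine A(27), 29 → 56
combine 41, B(50) → 91
combine 56, G(74) → 130
combine 91, 130 → 221
Total encoded bits = sum of merged weights = 16 + 29 + 41 + 56 + 91 + 130 + 221 = 584.

584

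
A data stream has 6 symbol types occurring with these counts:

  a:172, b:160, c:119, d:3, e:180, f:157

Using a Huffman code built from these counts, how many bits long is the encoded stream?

Merge the two smallest weights repeatedly:
combine d(3), c(119) → 122
combine 122, f(157) → 279
combine b(160), a(172) → 332
combine e(180), 279 → 459
combine 332, 459 → 791
Total encoded bits = sum of merged weights = 122 + 279 + 332 + 459 + 791 = 1983.

1983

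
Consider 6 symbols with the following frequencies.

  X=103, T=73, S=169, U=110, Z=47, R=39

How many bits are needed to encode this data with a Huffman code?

Merge the two smallest weights repeatedly:
combine R(39), Z(47) → 86
combine T(73), 86 → 159
combine X(103), U(110) → 213
combine 159, S(169) → 328
combine 213, 328 → 541
Each symbol's bit-cost is frequency × depth; summing gives 1327 bits (equivalently 86 + 159 + 213 + 328 + 541).

1327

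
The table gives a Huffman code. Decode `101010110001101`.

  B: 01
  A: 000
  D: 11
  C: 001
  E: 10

EEEDADB

Read left to right; each codeword is recognised as soon as it completes (prefix code):
  10→E | 10→E | 10→E | 11→D | 000→A | 11→D | 01→B
Decoded message: EEEDADB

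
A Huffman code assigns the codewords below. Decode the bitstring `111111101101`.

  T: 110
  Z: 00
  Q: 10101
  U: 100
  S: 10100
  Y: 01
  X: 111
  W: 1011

Read left to right; each codeword is recognised as soon as it completes (prefix code):
  111→X | 111→X | 1011→W | 01→Y
Decoded message: XXWY

XXWY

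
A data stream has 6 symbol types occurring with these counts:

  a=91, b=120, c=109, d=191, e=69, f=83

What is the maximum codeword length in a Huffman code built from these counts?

3

Merge the two lowest-weight nodes at each step:
merge e(69) and f(83): 152
merge a(91) and c(109): 200
merge b(120) and 152: 272
merge d(191) and 200: 391
merge 272 and 391: 663
The rarest symbols sit at the bottom; the longest codeword is 3 bits.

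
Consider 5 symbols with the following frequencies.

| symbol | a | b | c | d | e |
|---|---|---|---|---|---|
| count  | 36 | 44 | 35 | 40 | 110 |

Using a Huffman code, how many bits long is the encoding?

Merge the two smallest weights repeatedly:
combine c(35), a(36) → 71
combine d(40), b(44) → 84
combine 71, 84 → 155
combine e(110), 155 → 265
Each symbol's bit-cost is frequency × depth; summing gives 575 bits (equivalently 71 + 84 + 155 + 265).

575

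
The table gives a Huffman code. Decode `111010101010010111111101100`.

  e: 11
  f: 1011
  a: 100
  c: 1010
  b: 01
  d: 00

Read left to right; each codeword is recognised as soon as it completes (prefix code):
  11→e | 1010→c | 1010→c | 100→a | 1011→f | 11→e | 11→e | 1011→f | 00→d
Decoded message: eccafeefd

eccafeefd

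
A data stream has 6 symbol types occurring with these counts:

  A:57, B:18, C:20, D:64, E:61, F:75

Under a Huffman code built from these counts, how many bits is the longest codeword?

4

Merge the two lowest-weight nodes at each step:
merge B(18) and C(20): 38
merge 38 and A(57): 95
merge E(61) and D(64): 125
merge F(75) and 95: 170
merge 125 and 170: 295
Maximum depth reached is 4.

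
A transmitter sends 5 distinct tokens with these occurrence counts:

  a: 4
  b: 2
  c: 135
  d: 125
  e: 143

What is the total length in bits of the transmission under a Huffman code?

Build the Huffman tree bottom-up:
merge b(2) and a(4): 6
merge 6 and d(125): 131
merge 131 and c(135): 266
merge e(143) and 266: 409
Each symbol's bit-cost is frequency × depth; summing gives 812 bits (equivalently 6 + 131 + 266 + 409).

812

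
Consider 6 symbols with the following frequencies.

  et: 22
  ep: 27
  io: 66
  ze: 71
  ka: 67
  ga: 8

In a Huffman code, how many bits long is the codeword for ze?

Repeatedly merge the two smallest:
combine ga(8), et(22) → 30
combine ep(27), 30 → 57
combine 57, io(66) → 123
combine ka(67), ze(71) → 138
combine 123, 138 → 261
The subtree containing ze is merged 2 times, so code length = 2.

2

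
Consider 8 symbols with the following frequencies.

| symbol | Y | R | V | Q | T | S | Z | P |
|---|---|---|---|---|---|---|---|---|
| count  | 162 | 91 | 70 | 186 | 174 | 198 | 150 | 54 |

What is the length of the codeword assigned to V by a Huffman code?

Build the tree from the bottom:
merge P(54) and V(70): 124
merge R(91) and 124: 215
merge Z(150) and Y(162): 312
merge T(174) and Q(186): 360
merge S(198) and 215: 413
merge 312 and 360: 672
merge 413 and 672: 1085
The subtree containing V is merged 4 times, so code length = 4.

4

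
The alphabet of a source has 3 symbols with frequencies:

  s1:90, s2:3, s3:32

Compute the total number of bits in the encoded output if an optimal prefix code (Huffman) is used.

Merge the two smallest weights repeatedly:
combine s2(3), s3(32) → 35
combine 35, s1(90) → 125
Total encoded bits = sum of merged weights = 35 + 125 = 160.

160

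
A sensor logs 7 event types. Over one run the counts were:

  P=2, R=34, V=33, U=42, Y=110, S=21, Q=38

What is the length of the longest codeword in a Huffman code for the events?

Merge the two lowest-weight nodes at each step:
combine P(2), S(21) → 23
combine 23, V(33) → 56
combine R(34), Q(38) → 72
combine U(42), 56 → 98
combine 72, 98 → 170
combine Y(110), 170 → 280
The rarest symbols sit at the bottom; the longest codeword is 5 bits.

5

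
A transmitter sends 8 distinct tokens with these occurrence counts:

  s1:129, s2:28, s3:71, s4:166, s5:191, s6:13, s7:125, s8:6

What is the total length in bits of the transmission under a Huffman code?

Greedily combine the two least-frequent nodes:
combine s8(6), s6(13) → 19
combine 19, s2(28) → 47
combine 47, s3(71) → 118
combine 118, s7(125) → 243
combine s1(129), s4(166) → 295
combine s5(191), 243 → 434
combine 295, 434 → 729
The encoded length is the sum of every internal node's weight: 19 + 47 + 118 + 243 + 295 + 434 + 729 = 1885 bits.

1885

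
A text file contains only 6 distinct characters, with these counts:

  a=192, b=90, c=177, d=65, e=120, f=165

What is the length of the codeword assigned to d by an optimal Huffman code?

4

Repeatedly merge the two smallest:
d(65) + b(90) → 155
e(120) + 155 → 275
f(165) + c(177) → 342
a(192) + 275 → 467
342 + 467 → 809
The subtree containing d is merged 4 times, so code length = 4.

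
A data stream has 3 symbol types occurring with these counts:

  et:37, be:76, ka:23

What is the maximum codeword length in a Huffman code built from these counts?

2

Merge the two lowest-weight nodes at each step:
merge ka(23) and et(37): 60
merge 60 and be(76): 136
The rarest symbols sit at the bottom; the longest codeword is 2 bits.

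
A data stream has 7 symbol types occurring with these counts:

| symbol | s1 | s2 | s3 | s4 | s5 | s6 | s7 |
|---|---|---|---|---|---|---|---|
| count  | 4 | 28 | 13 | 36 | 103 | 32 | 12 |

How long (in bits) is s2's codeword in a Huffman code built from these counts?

3

Repeatedly merge the two smallest:
combine s1(4), s7(12) → 16
combine s3(13), 16 → 29
combine s2(28), 29 → 57
combine s6(32), s4(36) → 68
combine 57, 68 → 125
combine s5(103), 125 → 228
s2's leaf is at depth 3, giving a 3-bit codeword.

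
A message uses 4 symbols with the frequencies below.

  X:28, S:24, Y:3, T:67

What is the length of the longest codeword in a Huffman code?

3

Merge the two lowest-weight nodes at each step:
Y(3) + S(24) → 27
27 + X(28) → 55
55 + T(67) → 122
The rarest symbols sit at the bottom; the longest codeword is 3 bits.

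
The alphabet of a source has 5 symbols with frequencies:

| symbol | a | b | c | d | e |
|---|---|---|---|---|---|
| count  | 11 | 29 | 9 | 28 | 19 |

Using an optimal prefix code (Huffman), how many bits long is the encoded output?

Merge the two smallest weights repeatedly:
merge c(9) and a(11): 20
merge e(19) and 20: 39
merge d(28) and b(29): 57
merge 39 and 57: 96
Total encoded bits = sum of merged weights = 20 + 39 + 57 + 96 = 212.

212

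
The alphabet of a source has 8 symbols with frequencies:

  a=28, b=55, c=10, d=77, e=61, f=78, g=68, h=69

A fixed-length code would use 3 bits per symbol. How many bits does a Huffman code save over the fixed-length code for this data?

Fixed-length: 3 bits × 446 symbols = 1338 bits.
Huffman merges:
c(10) + a(28) → 38
38 + b(55) → 93
e(61) + g(68) → 129
h(69) + d(77) → 146
f(78) + 93 → 171
129 + 146 → 275
171 + 275 → 446
Huffman total = 38 + 93 + 129 + 146 + 171 + 275 + 446 = 1298 bits.
Saving = 1338 − 1298 = 40 bits.

40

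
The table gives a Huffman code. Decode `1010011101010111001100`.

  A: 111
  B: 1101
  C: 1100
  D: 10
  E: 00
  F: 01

DDFBFFCC

Read left to right; each codeword is recognised as soon as it completes (prefix code):
  10→D | 10→D | 01→F | 1101→B | 01→F | 01→F | 1100→C | 1100→C
Decoded message: DDFBFFCC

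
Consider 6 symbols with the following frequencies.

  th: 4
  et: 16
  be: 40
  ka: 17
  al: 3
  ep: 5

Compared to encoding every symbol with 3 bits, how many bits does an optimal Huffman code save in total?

78

Fixed-length: 3 bits × 85 symbols = 255 bits.
Huffman merges:
combine al(3), th(4) → 7
combine ep(5), 7 → 12
combine 12, et(16) → 28
combine ka(17), 28 → 45
combine be(40), 45 → 85
Huffman total = 7 + 12 + 28 + 45 + 85 = 177 bits.
Saving = 255 − 177 = 78 bits.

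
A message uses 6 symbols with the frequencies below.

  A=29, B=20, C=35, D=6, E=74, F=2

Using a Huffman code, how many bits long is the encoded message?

Greedily combine the two least-frequent nodes:
F(2) + D(6) → 8
8 + B(20) → 28
28 + A(29) → 57
C(35) + 57 → 92
E(74) + 92 → 166
Each symbol's bit-cost is frequency × depth; summing gives 351 bits (equivalently 8 + 28 + 57 + 92 + 166).

351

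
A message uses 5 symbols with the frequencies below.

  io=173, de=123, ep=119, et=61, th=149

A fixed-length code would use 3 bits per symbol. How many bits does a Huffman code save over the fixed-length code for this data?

Fixed-length: 3 bits × 625 symbols = 1875 bits.
Huffman merges:
combine et(61), ep(119) → 180
combine de(123), th(149) → 272
combine io(173), 180 → 353
combine 272, 353 → 625
Huffman total = 180 + 272 + 353 + 625 = 1430 bits.
Saving = 1875 − 1430 = 445 bits.

445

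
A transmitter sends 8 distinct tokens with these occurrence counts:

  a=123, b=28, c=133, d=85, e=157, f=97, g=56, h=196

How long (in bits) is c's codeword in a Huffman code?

Repeatedly merge the two smallest:
b(28) + g(56) → 84
84 + d(85) → 169
f(97) + a(123) → 220
c(133) + e(157) → 290
169 + h(196) → 365
220 + 290 → 510
365 + 510 → 875
c sits 3 levels below the root, so its codeword is 3 bits.

3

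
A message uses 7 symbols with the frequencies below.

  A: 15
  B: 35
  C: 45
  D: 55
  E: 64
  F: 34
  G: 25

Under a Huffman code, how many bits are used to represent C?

Repeatedly merge the two smallest:
merge A(15) and G(25): 40
merge F(34) and B(35): 69
merge 40 and C(45): 85
merge D(55) and E(64): 119
merge 69 and 85: 154
merge 119 and 154: 273
The subtree containing C is merged 3 times, so code length = 3.

3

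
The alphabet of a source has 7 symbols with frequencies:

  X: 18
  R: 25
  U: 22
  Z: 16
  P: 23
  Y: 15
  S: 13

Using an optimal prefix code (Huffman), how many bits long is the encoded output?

Build the Huffman tree bottom-up:
S(13) + Y(15) → 28
Z(16) + X(18) → 34
U(22) + P(23) → 45
R(25) + 28 → 53
34 + 45 → 79
53 + 79 → 132
Each symbol's bit-cost is frequency × depth; summing gives 371 bits (equivalently 28 + 34 + 45 + 53 + 79 + 132).

371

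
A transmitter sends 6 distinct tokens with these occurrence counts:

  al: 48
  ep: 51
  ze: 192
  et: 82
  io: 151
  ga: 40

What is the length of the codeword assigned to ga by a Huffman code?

Repeatedly merge the two smallest:
merge ga(40) and al(48): 88
merge ep(51) and et(82): 133
merge 88 and 133: 221
merge io(151) and ze(192): 343
merge 221 and 343: 564
The subtree containing ga is merged 3 times, so code length = 3.

3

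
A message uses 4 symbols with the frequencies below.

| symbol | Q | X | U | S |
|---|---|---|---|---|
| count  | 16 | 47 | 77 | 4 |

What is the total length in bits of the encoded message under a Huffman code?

231

Merge the two smallest weights repeatedly:
merge S(4) and Q(16): 20
merge 20 and X(47): 67
merge 67 and U(77): 144
The encoded length is the sum of every internal node's weight: 20 + 67 + 144 = 231 bits.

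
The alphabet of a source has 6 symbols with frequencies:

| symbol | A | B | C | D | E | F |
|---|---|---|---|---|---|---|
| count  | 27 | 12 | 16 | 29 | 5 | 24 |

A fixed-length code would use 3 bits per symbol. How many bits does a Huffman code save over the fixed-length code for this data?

Fixed-length: 3 bits × 113 symbols = 339 bits.
Huffman merges:
E(5) + B(12) → 17
C(16) + 17 → 33
F(24) + A(27) → 51
D(29) + 33 → 62
51 + 62 → 113
Huffman total = 17 + 33 + 51 + 62 + 113 = 276 bits.
Saving = 339 − 276 = 63 bits.

63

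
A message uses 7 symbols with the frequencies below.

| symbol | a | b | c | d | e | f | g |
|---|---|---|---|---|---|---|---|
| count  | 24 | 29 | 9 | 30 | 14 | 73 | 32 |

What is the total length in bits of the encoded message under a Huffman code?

551

Greedily combine the two least-frequent nodes:
c(9) + e(14) → 23
23 + a(24) → 47
b(29) + d(30) → 59
g(32) + 47 → 79
59 + f(73) → 132
79 + 132 → 211
Total encoded bits = sum of merged weights = 23 + 47 + 59 + 79 + 132 + 211 = 551.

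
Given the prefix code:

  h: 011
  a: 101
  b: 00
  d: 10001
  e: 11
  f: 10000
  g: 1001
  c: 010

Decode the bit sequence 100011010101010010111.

dacabae

Read left to right; each codeword is recognised as soon as it completes (prefix code):
  10001→d | 101→a | 010→c | 101→a | 00→b | 101→a | 11→e
Decoded message: dacabae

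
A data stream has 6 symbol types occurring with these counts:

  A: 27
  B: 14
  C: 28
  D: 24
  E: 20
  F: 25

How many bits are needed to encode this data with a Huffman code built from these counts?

359

Merge the two smallest weights repeatedly:
combine B(14), E(20) → 34
combine D(24), F(25) → 49
combine A(27), C(28) → 55
combine 34, 49 → 83
combine 55, 83 → 138
Total encoded bits = sum of merged weights = 34 + 49 + 55 + 83 + 138 = 359.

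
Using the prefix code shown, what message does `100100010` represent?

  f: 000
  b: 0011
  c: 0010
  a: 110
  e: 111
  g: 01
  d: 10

Read left to right; each codeword is recognised as soon as it completes (prefix code):
  10→d | 01→g | 000→f | 10→d
Decoded message: dgfd

dgfd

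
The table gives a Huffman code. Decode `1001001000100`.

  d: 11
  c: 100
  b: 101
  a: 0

cccac

Read left to right; each codeword is recognised as soon as it completes (prefix code):
  100→c | 100→c | 100→c | 0→a | 100→c
Decoded message: cccac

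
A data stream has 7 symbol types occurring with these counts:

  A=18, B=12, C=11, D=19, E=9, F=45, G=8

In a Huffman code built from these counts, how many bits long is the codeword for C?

Repeatedly merge the two smallest:
G(8) + E(9) → 17
C(11) + B(12) → 23
17 + A(18) → 35
D(19) + 23 → 42
35 + 42 → 77
F(45) + 77 → 122
The subtree containing C is merged 4 times, so code length = 4.

4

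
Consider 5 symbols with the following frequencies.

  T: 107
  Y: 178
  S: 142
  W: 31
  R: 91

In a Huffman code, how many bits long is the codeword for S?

2

Huffman merges, smallest pair first:
W(31) + R(91) → 122
T(107) + 122 → 229
S(142) + Y(178) → 320
229 + 320 → 549
S's leaf is at depth 2, giving a 2-bit codeword.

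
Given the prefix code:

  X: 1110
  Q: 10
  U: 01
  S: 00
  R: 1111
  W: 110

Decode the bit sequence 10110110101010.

QWWQQQ

Read left to right; each codeword is recognised as soon as it completes (prefix code):
  10→Q | 110→W | 110→W | 10→Q | 10→Q | 10→Q
Decoded message: QWWQQQ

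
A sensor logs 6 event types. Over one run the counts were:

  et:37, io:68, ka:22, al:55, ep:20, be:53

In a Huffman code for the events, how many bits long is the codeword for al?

Huffman merges, smallest pair first:
combine ep(20), ka(22) → 42
combine et(37), 42 → 79
combine be(53), al(55) → 108
combine io(68), 79 → 147
combine 108, 147 → 255
The subtree containing al is merged 2 times, so code length = 2.

2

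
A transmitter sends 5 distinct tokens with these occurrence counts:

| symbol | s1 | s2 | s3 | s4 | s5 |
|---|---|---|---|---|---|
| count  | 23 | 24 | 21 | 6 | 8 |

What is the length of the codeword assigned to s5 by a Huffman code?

Build the tree from the bottom:
merge s4(6) and s5(8): 14
merge 14 and s3(21): 35
merge s1(23) and s2(24): 47
merge 35 and 47: 82
s5's leaf is at depth 3, giving a 3-bit codeword.

3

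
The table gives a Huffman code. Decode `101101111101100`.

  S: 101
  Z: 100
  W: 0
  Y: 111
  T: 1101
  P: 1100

SSYSZ

Read left to right; each codeword is recognised as soon as it completes (prefix code):
  101→S | 101→S | 111→Y | 101→S | 100→Z
Decoded message: SSYSZ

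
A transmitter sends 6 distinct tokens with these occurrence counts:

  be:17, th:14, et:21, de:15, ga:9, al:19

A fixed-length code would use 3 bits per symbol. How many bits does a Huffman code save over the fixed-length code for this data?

Fixed-length: 3 bits × 95 symbols = 285 bits.
Huffman merges:
combine ga(9), th(14) → 23
combine de(15), be(17) → 32
combine al(19), et(21) → 40
combine 23, 32 → 55
combine 40, 55 → 95
Huffman total = 23 + 32 + 40 + 55 + 95 = 245 bits.
Saving = 285 − 245 = 40 bits.

40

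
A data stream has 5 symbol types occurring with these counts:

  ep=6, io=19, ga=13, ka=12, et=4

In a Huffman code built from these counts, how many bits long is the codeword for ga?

2

Huffman merges, smallest pair first:
et(4) + ep(6) → 10
10 + ka(12) → 22
ga(13) + io(19) → 32
22 + 32 → 54
The subtree containing ga is merged 2 times, so code length = 2.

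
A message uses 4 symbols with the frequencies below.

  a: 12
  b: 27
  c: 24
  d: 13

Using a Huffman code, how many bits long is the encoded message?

Merge the two smallest weights repeatedly:
merge a(12) and d(13): 25
merge c(24) and 25: 49
merge b(27) and 49: 76
Each symbol's bit-cost is frequency × depth; summing gives 150 bits (equivalently 25 + 49 + 76).

150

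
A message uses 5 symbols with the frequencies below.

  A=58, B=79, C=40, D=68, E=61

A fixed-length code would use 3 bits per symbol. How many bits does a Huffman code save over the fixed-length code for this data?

Fixed-length: 3 bits × 306 symbols = 918 bits.
Huffman merges:
C(40) + A(58) → 98
E(61) + D(68) → 129
B(79) + 98 → 177
129 + 177 → 306
Huffman total = 98 + 129 + 177 + 306 = 710 bits.
Saving = 918 − 710 = 208 bits.

208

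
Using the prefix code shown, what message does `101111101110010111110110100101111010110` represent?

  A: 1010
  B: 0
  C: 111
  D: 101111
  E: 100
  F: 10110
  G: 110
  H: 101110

Read left to right; each codeword is recognised as soon as it completes (prefix code):
  101111→D | 101110→H | 0→B | 101111→D | 10110→F | 100→E | 101111→D | 0→B | 10110→F
Decoded message: DHBDFEDBF

DHBDFEDBF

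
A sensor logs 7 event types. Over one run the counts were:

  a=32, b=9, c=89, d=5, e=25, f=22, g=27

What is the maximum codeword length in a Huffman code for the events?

5

Merge the two lowest-weight nodes at each step:
d(5) + b(9) → 14
14 + f(22) → 36
e(25) + g(27) → 52
a(32) + 36 → 68
52 + 68 → 120
c(89) + 120 → 209
The rarest symbols sit at the bottom; the longest codeword is 5 bits.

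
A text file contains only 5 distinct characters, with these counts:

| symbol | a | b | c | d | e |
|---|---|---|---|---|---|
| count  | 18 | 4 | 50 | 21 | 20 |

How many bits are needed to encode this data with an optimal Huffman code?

Merge the two smallest weights repeatedly:
combine b(4), a(18) → 22
combine e(20), d(21) → 41
combine 22, 41 → 63
combine c(50), 63 → 113
The encoded length is the sum of every internal node's weight: 22 + 41 + 63 + 113 = 239 bits.

239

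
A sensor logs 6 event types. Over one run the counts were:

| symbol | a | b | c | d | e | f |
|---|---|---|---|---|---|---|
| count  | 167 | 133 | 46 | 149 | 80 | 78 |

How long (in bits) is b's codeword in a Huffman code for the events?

2

Build the tree from the bottom:
c(46) + f(78) → 124
e(80) + 124 → 204
b(133) + d(149) → 282
a(167) + 204 → 371
282 + 371 → 653
The subtree containing b is merged 2 times, so code length = 2.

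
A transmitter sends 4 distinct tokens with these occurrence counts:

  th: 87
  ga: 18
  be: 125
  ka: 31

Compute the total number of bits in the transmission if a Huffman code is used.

Build the Huffman tree bottom-up:
ga(18) + ka(31) → 49
49 + th(87) → 136
be(125) + 136 → 261
The encoded length is the sum of every internal node's weight: 49 + 136 + 261 = 446 bits.

446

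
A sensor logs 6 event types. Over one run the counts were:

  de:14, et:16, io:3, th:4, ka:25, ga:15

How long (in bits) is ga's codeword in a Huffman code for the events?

2

Build the tree from the bottom:
merge io(3) and th(4): 7
merge 7 and de(14): 21
merge ga(15) and et(16): 31
merge 21 and ka(25): 46
merge 31 and 46: 77
The subtree containing ga is merged 2 times, so code length = 2.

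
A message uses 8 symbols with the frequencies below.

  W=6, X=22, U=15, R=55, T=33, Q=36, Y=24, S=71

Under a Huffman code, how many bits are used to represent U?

5

Repeatedly merge the two smallest:
combine W(6), U(15) → 21
combine 21, X(22) → 43
combine Y(24), T(33) → 57
combine Q(36), 43 → 79
combine R(55), 57 → 112
combine S(71), 79 → 150
combine 112, 150 → 262
The subtree containing U is merged 5 times, so code length = 5.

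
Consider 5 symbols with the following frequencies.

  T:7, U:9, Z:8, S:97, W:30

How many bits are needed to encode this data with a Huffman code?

244

Merge the two smallest weights repeatedly:
T(7) + Z(8) → 15
U(9) + 15 → 24
24 + W(30) → 54
54 + S(97) → 151
Total encoded bits = sum of merged weights = 15 + 24 + 54 + 151 = 244.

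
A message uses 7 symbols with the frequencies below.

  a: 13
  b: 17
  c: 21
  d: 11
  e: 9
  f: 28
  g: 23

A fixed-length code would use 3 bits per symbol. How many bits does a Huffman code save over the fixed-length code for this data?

31

Fixed-length: 3 bits × 122 symbols = 366 bits.
Huffman merges:
e(9) + d(11) → 20
a(13) + b(17) → 30
20 + c(21) → 41
g(23) + f(28) → 51
30 + 41 → 71
51 + 71 → 122
Huffman total = 20 + 30 + 41 + 51 + 71 + 122 = 335 bits.
Saving = 366 − 335 = 31 bits.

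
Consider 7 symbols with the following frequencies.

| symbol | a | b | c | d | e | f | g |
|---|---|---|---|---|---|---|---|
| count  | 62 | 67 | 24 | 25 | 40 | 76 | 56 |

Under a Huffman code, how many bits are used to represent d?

4

Repeatedly merge the two smallest:
c(24) + d(25) → 49
e(40) + 49 → 89
g(56) + a(62) → 118
b(67) + f(76) → 143
89 + 118 → 207
143 + 207 → 350
d sits 4 levels below the root, so its codeword is 4 bits.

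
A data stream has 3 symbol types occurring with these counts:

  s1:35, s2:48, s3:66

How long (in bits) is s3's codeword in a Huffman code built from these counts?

1

Huffman merges, smallest pair first:
s1(35) + s2(48) → 83
s3(66) + 83 → 149
s3 is merged only at the final step, so code length = 1.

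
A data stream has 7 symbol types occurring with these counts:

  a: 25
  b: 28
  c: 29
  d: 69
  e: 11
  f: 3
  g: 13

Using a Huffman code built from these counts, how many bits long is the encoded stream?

437

Greedily combine the two least-frequent nodes:
f(3) + e(11) → 14
g(13) + 14 → 27
a(25) + 27 → 52
b(28) + c(29) → 57
52 + 57 → 109
d(69) + 109 → 178
The encoded length is the sum of every internal node's weight: 14 + 27 + 52 + 57 + 109 + 178 = 437 bits.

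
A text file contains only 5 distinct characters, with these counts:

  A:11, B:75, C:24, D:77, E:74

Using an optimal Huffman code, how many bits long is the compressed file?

Merge the two smallest weights repeatedly:
A(11) + C(24) → 35
35 + E(74) → 109
B(75) + D(77) → 152
109 + 152 → 261
The encoded length is the sum of every internal node's weight: 35 + 109 + 152 + 261 = 557 bits.

557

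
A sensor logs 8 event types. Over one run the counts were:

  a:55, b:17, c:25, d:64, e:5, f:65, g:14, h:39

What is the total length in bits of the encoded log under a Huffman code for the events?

778

Greedily combine the two least-frequent nodes:
merge e(5) and g(14): 19
merge b(17) and 19: 36
merge c(25) and 36: 61
merge h(39) and a(55): 94
merge 61 and d(64): 125
merge f(65) and 94: 159
merge 125 and 159: 284
The encoded length is the sum of every internal node's weight: 19 + 36 + 61 + 94 + 125 + 159 + 284 = 778 bits.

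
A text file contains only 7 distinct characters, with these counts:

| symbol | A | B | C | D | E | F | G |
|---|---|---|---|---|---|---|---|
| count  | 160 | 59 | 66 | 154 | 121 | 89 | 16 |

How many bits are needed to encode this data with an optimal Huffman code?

Build the Huffman tree bottom-up:
merge G(16) and B(59): 75
merge C(66) and 75: 141
merge F(89) and E(121): 210
merge 141 and D(154): 295
merge A(160) and 210: 370
merge 295 and 370: 665
Each symbol's bit-cost is frequency × depth; summing gives 1756 bits (equivalently 75 + 141 + 210 + 295 + 370 + 665).

1756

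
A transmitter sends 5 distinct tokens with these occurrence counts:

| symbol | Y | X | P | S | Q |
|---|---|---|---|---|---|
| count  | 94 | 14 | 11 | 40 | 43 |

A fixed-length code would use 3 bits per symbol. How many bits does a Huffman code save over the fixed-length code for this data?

Fixed-length: 3 bits × 202 symbols = 606 bits.
Huffman merges:
combine P(11), X(14) → 25
combine 25, S(40) → 65
combine Q(43), 65 → 108
combine Y(94), 108 → 202
Huffman total = 25 + 65 + 108 + 202 = 400 bits.
Saving = 606 − 400 = 206 bits.

206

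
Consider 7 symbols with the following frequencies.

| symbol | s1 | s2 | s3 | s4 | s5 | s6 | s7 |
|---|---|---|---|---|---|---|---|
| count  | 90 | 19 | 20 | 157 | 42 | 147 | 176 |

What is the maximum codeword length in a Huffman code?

Merge the two lowest-weight nodes at each step:
combine s2(19), s3(20) → 39
combine 39, s5(42) → 81
combine 81, s1(90) → 171
combine s6(147), s4(157) → 304
combine 171, s7(176) → 347
combine 304, 347 → 651
The first pair merged (s2, s3) ends up deepest, at depth 5.

5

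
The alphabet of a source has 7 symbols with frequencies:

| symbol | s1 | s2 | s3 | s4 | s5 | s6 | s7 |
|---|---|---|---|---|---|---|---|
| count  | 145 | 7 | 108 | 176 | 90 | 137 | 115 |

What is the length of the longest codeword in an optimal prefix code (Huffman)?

Merge the two lowest-weight nodes at each step:
s2(7) + s5(90) → 97
97 + s3(108) → 205
s7(115) + s6(137) → 252
s1(145) + s4(176) → 321
205 + 252 → 457
321 + 457 → 778
Maximum depth reached is 4.

4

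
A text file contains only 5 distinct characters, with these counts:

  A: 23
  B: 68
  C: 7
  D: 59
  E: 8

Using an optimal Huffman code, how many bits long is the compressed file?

Merge the two smallest weights repeatedly:
merge C(7) and E(8): 15
merge 15 and A(23): 38
merge 38 and D(59): 97
merge B(68) and 97: 165
The encoded length is the sum of every internal node's weight: 15 + 38 + 97 + 165 = 315 bits.

315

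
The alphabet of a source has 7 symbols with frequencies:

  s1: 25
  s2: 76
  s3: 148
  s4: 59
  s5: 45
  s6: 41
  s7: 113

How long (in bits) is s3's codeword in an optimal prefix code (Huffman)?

2

Build the tree from the bottom:
s1(25) + s6(41) → 66
s5(45) + s4(59) → 104
66 + s2(76) → 142
104 + s7(113) → 217
142 + s3(148) → 290
217 + 290 → 507
The subtree containing s3 is merged 2 times, so code length = 2.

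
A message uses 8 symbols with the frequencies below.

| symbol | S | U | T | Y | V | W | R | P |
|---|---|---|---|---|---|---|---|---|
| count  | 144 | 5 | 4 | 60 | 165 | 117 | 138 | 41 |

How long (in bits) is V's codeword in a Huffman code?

Build the tree from the bottom:
combine T(4), U(5) → 9
combine 9, P(41) → 50
combine 50, Y(60) → 110
combine 110, W(117) → 227
combine R(138), S(144) → 282
combine V(165), 227 → 392
combine 282, 392 → 674
V sits 2 levels below the root, so its codeword is 2 bits.

2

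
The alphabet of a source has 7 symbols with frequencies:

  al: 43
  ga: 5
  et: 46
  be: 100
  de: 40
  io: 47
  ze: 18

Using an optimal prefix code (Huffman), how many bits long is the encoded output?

773

Greedily combine the two least-frequent nodes:
ga(5) + ze(18) → 23
23 + de(40) → 63
al(43) + et(46) → 89
io(47) + 63 → 110
89 + be(100) → 189
110 + 189 → 299
The encoded length is the sum of every internal node's weight: 23 + 63 + 89 + 110 + 189 + 299 = 773 bits.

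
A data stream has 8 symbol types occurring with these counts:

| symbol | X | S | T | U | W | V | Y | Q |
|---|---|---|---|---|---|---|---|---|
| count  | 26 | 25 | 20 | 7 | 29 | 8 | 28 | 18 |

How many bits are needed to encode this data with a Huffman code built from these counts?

469

Build the Huffman tree bottom-up:
merge U(7) and V(8): 15
merge 15 and Q(18): 33
merge T(20) and S(25): 45
merge X(26) and Y(28): 54
merge W(29) and 33: 62
merge 45 and 54: 99
merge 62 and 99: 161
Each symbol's bit-cost is frequency × depth; summing gives 469 bits (equivalently 15 + 33 + 45 + 54 + 62 + 99 + 161).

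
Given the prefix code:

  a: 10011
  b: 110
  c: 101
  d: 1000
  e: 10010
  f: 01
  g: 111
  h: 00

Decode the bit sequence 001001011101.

hegf

Read left to right; each codeword is recognised as soon as it completes (prefix code):
  00→h | 10010→e | 111→g | 01→f
Decoded message: hegf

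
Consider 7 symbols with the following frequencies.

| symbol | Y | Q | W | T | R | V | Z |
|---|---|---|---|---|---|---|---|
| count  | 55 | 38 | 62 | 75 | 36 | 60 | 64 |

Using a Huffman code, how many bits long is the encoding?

Merge the two smallest weights repeatedly:
merge R(36) and Q(38): 74
merge Y(55) and V(60): 115
merge W(62) and Z(64): 126
merge 74 and T(75): 149
merge 115 and 126: 241
merge 149 and 241: 390
The encoded length is the sum of every internal node's weight: 74 + 115 + 126 + 149 + 241 + 390 = 1095 bits.

1095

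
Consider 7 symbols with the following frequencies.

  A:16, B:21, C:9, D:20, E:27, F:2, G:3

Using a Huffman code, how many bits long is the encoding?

245

Build the Huffman tree bottom-up:
F(2) + G(3) → 5
5 + C(9) → 14
14 + A(16) → 30
D(20) + B(21) → 41
E(27) + 30 → 57
41 + 57 → 98
Total encoded bits = sum of merged weights = 5 + 14 + 30 + 41 + 57 + 98 = 245.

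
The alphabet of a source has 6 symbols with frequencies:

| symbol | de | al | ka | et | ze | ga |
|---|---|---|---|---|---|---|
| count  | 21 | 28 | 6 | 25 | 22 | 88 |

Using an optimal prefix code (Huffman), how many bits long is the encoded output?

Build the Huffman tree bottom-up:
merge ka(6) and de(21): 27
merge ze(22) and et(25): 47
merge 27 and al(28): 55
merge 47 and 55: 102
merge ga(88) and 102: 190
Total encoded bits = sum of merged weights = 27 + 47 + 55 + 102 + 190 = 421.

421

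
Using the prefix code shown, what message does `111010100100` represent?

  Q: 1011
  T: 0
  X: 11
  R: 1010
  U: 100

XRUU

Read left to right; each codeword is recognised as soon as it completes (prefix code):
  11→X | 1010→R | 100→U | 100→U
Decoded message: XRUU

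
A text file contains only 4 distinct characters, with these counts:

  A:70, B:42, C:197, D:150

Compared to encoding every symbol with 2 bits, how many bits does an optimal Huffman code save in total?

Fixed-length: 2 bits × 459 symbols = 918 bits.
Huffman merges:
B(42) + A(70) → 112
112 + D(150) → 262
C(197) + 262 → 459
Huffman total = 112 + 262 + 459 = 833 bits.
Saving = 918 − 833 = 85 bits.

85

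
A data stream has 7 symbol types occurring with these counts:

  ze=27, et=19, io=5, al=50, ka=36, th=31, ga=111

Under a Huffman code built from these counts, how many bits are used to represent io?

Build the tree from the bottom:
merge io(5) and et(19): 24
merge 24 and ze(27): 51
merge th(31) and ka(36): 67
merge al(50) and 51: 101
merge 67 and 101: 168
merge ga(111) and 168: 279
The subtree containing io is merged 5 times, so code length = 5.

5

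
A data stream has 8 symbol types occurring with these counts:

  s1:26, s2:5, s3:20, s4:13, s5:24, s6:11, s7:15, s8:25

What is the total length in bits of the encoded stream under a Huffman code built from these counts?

407

Build the Huffman tree bottom-up:
combine s2(5), s6(11) → 16
combine s4(13), s7(15) → 28
combine 16, s3(20) → 36
combine s5(24), s8(25) → 49
combine s1(26), 28 → 54
combine 36, 49 → 85
combine 54, 85 → 139
The encoded length is the sum of every internal node's weight: 16 + 28 + 36 + 49 + 54 + 85 + 139 = 407 bits.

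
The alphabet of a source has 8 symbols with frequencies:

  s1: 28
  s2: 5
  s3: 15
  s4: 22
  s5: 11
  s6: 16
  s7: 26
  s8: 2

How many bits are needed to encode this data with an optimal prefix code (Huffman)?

Greedily combine the two least-frequent nodes:
merge s8(2) and s2(5): 7
merge 7 and s5(11): 18
merge s3(15) and s6(16): 31
merge 18 and s4(22): 40
merge s7(26) and s1(28): 54
merge 31 and 40: 71
merge 54 and 71: 125
Total encoded bits = sum of merged weights = 7 + 18 + 31 + 40 + 54 + 71 + 125 = 346.

346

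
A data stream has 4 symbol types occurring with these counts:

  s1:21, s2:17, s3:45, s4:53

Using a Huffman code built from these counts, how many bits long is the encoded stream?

257

Greedily combine the two least-frequent nodes:
combine s2(17), s1(21) → 38
combine 38, s3(45) → 83
combine s4(53), 83 → 136
The encoded length is the sum of every internal node's weight: 38 + 83 + 136 = 257 bits.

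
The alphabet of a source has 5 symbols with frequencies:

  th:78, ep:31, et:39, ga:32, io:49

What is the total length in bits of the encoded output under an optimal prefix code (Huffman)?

Merge the two smallest weights repeatedly:
merge ep(31) and ga(32): 63
merge et(39) and io(49): 88
merge 63 and th(78): 141
merge 88 and 141: 229
The encoded length is the sum of every internal node's weight: 63 + 88 + 141 + 229 = 521 bits.

521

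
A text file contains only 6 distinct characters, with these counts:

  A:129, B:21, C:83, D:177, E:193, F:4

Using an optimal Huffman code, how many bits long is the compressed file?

Merge the two smallest weights repeatedly:
merge F(4) and B(21): 25
merge 25 and C(83): 108
merge 108 and A(129): 237
merge D(177) and E(193): 370
merge 237 and 370: 607
The encoded length is the sum of every internal node's weight: 25 + 108 + 237 + 370 + 607 = 1347 bits.

1347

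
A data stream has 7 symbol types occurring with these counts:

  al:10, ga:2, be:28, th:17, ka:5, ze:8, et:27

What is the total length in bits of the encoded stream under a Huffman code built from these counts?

Build the Huffman tree bottom-up:
combine ga(2), ka(5) → 7
combine 7, ze(8) → 15
combine al(10), 15 → 25
combine th(17), 25 → 42
combine et(27), be(28) → 55
combine 42, 55 → 97
The encoded length is the sum of every internal node's weight: 7 + 15 + 25 + 42 + 55 + 97 = 241 bits.

241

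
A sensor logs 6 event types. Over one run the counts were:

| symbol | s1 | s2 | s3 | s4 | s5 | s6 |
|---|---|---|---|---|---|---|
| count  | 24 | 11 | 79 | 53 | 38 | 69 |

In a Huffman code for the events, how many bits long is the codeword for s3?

Huffman merges, smallest pair first:
merge s2(11) and s1(24): 35
merge 35 and s5(38): 73
merge s4(53) and s6(69): 122
merge 73 and s3(79): 152
merge 122 and 152: 274
s3 sits 2 levels below the root, so its codeword is 2 bits.

2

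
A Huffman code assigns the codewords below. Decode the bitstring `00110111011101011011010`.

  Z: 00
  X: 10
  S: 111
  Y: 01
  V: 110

Read left to right; each codeword is recognised as soon as it completes (prefix code):
  00→Z | 110→V | 111→S | 01→Y | 110→V | 10→X | 110→V | 110→V | 10→X
Decoded message: ZVSYVXVVX

ZVSYVXVVX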